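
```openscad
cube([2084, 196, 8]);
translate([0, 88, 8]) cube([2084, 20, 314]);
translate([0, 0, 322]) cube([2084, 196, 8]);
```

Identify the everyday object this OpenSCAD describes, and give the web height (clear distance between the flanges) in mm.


An I-beam. The web height is 314 mm.

Two wide flanges with a thin centred web — an I-beam. Overall 330 mm minus two 8 mm flanges gives a web of 330 − 2·8 = 314 mm.


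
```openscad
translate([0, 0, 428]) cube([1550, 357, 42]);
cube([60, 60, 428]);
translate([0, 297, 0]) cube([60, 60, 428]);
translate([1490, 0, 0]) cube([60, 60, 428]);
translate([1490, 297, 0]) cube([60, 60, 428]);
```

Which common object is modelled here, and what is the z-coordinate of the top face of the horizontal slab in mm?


A bench. The seat-top height is 470 mm.

A long slab on four corner posts — a bench. The slab sits at z = 428 with thickness 42, so the top is 428 + 42 = 470 mm.


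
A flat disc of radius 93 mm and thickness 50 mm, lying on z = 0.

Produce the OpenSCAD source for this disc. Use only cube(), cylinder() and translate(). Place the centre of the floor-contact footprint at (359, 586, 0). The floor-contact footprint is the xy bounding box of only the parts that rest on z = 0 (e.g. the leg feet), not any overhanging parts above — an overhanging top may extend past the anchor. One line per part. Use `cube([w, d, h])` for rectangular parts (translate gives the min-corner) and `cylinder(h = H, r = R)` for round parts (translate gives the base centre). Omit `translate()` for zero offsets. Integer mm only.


translate([359, 586, 0]) cylinder(h = 50, r = 93);


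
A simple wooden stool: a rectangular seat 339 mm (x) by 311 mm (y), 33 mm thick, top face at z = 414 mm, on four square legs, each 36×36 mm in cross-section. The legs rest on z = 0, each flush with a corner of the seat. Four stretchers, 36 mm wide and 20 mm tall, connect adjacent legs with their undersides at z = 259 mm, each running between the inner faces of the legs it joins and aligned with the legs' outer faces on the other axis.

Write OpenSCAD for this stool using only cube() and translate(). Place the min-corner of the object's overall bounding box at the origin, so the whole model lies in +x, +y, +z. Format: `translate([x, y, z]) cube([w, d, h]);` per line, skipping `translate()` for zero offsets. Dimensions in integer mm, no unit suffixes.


translate([0, 0, 381]) cube([339, 311, 33]);
cube([36, 36, 381]);
translate([303, 0, 0]) cube([36, 36, 381]);
translate([0, 275, 0]) cube([36, 36, 381]);
translate([303, 275, 0]) cube([36, 36, 381]);
translate([36, 0, 259]) cube([267, 36, 20]);
translate([36, 275, 259]) cube([267, 36, 20]);
translate([0, 36, 259]) cube([36, 239, 20]);
translate([303, 36, 259]) cube([36, 239, 20]);


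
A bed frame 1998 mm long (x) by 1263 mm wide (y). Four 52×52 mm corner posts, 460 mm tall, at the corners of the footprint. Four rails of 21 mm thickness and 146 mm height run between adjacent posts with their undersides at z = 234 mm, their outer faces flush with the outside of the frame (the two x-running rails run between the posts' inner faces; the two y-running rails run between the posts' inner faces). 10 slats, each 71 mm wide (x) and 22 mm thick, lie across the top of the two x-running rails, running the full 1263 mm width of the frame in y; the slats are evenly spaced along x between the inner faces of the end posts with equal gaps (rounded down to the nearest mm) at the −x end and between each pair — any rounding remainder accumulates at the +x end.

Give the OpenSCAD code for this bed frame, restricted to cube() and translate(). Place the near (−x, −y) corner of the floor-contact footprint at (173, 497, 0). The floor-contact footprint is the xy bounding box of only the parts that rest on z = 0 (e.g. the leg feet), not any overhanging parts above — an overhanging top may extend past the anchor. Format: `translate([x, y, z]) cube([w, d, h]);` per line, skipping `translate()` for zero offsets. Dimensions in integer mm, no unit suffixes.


translate([173, 497, 0]) cube([52, 52, 460]);
translate([173, 1708, 0]) cube([52, 52, 460]);
translate([2119, 497, 0]) cube([52, 52, 460]);
translate([2119, 1708, 0]) cube([52, 52, 460]);
translate([225, 497, 234]) cube([1894, 21, 146]);
translate([225, 1739, 234]) cube([1894, 21, 146]);
translate([173, 549, 234]) cube([21, 1159, 146]);
translate([2150, 549, 234]) cube([21, 1159, 146]);
translate([332, 497, 380]) cube([71, 1263, 22]);
translate([510, 497, 380]) cube([71, 1263, 22]);
translate([688, 497, 380]) cube([71, 1263, 22]);
translate([866, 497, 380]) cube([71, 1263, 22]);
translate([1044, 497, 380]) cube([71, 1263, 22]);
translate([1222, 497, 380]) cube([71, 1263, 22]);
translate([1400, 497, 380]) cube([71, 1263, 22]);
translate([1578, 497, 380]) cube([71, 1263, 22]);
translate([1756, 497, 380]) cube([71, 1263, 22]);
translate([1934, 497, 380]) cube([71, 1263, 22]);


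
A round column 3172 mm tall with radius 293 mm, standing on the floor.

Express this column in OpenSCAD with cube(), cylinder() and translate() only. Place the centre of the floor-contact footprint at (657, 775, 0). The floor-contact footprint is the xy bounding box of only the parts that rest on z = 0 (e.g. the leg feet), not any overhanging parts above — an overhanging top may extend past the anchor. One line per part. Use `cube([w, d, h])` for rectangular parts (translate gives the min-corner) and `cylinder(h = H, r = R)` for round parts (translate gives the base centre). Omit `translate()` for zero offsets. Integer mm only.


translate([657, 775, 0]) cylinder(h = 3172, r = 293);


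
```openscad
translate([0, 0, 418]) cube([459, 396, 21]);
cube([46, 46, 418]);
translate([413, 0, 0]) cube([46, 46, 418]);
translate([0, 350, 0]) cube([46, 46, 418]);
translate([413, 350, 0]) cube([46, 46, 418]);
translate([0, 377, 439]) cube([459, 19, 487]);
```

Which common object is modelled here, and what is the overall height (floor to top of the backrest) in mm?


A chair. The overall height is 926 mm.

A slab on four corner posts with a tall panel at the back — a chair. The seat slab sits at z = 418 with thickness 21, and the 487 mm backrest starts at the seat top, so the overall height is 418 + 21 + 487 = 926 mm.


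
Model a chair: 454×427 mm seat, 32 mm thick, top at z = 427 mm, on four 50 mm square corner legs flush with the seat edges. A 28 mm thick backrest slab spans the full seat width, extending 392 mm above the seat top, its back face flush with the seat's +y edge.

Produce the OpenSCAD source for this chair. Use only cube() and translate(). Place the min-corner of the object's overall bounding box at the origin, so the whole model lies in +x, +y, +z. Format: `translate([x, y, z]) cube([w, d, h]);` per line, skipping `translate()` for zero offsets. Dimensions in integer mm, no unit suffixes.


// leg_h = 427 - 32 = 395
translate([0, 0, 395]) cube([454, 427, 32]);
cube([50, 50, 395]);
translate([404, 0, 0]) cube([50, 50, 395]);
translate([0, 377, 0]) cube([50, 50, 395]);
translate([404, 377, 0]) cube([50, 50, 395]);
translate([0, 399, 427]) cube([454, 28, 392]);


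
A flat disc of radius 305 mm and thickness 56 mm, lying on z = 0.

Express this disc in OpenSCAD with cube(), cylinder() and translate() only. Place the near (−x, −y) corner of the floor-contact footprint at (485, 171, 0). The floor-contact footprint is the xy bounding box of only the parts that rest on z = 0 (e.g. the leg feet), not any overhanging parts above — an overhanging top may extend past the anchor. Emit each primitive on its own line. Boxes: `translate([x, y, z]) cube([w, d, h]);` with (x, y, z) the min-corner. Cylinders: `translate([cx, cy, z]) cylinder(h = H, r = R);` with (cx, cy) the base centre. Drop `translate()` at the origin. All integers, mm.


translate([790, 476, 0]) cylinder(h = 56, r = 305);


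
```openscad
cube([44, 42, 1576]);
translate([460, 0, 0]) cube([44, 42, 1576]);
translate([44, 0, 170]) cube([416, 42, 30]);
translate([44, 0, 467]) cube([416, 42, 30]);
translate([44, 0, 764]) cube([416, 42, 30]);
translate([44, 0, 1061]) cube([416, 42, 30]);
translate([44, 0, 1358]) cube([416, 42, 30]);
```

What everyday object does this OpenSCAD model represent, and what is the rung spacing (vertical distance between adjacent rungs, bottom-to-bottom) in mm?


A ladder. The rung spacing is 297 mm.

Two tall 44×42 posts with 5 short bars between them — a ladder. Adjacent rungs sit at z = 170 and z = 467, so the spacing is 467 − 170 = 297 mm.


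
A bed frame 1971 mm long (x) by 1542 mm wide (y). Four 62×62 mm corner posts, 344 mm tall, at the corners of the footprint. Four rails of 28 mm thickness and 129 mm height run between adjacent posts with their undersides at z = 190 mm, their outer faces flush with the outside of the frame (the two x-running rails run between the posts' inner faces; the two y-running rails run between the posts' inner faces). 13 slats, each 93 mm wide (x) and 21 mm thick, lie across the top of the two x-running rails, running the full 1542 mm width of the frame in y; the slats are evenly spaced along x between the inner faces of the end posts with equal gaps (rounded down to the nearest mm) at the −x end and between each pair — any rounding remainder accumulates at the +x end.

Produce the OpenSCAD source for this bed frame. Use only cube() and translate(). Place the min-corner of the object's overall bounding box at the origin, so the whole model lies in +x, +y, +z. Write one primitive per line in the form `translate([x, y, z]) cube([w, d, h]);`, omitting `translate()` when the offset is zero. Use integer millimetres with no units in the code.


cube([62, 62, 344]);
translate([0, 1480, 0]) cube([62, 62, 344]);
translate([1909, 0, 0]) cube([62, 62, 344]);
translate([1909, 1480, 0]) cube([62, 62, 344]);
translate([62, 0, 190]) cube([1847, 28, 129]);
translate([62, 1514, 190]) cube([1847, 28, 129]);
translate([0, 62, 190]) cube([28, 1418, 129]);
translate([1943, 62, 190]) cube([28, 1418, 129]);
translate([107, 0, 319]) cube([93, 1542, 21]);
translate([245, 0, 319]) cube([93, 1542, 21]);
translate([383, 0, 319]) cube([93, 1542, 21]);
translate([521, 0, 319]) cube([93, 1542, 21]);
translate([659, 0, 319]) cube([93, 1542, 21]);
translate([797, 0, 319]) cube([93, 1542, 21]);
translate([935, 0, 319]) cube([93, 1542, 21]);
translate([1073, 0, 319]) cube([93, 1542, 21]);
translate([1211, 0, 319]) cube([93, 1542, 21]);
translate([1349, 0, 319]) cube([93, 1542, 21]);
translate([1487, 0, 319]) cube([93, 1542, 21]);
translate([1625, 0, 319]) cube([93, 1542, 21]);
translate([1763, 0, 319]) cube([93, 1542, 21]);


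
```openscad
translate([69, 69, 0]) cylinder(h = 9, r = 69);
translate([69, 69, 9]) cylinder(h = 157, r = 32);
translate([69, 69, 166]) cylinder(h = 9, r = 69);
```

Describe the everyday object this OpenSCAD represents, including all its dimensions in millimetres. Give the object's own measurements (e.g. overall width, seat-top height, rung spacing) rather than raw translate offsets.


A spool: two coaxial disc flanges of radius 69 mm and thickness 9 mm, joined by a core cylinder of radius 32 mm and height 157 mm. The lower flange rests on z = 0 and the three cylinders share a vertical axis.


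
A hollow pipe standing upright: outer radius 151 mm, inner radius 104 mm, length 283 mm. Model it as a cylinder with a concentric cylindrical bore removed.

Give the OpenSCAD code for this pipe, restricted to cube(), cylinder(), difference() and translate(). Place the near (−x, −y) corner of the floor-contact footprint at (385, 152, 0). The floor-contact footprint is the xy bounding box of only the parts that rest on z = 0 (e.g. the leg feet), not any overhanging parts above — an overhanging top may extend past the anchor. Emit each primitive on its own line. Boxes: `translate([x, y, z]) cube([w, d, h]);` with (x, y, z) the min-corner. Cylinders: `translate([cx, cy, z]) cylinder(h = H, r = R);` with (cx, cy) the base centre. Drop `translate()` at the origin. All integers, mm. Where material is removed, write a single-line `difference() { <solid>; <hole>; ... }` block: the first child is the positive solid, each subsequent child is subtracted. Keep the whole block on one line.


difference() { translate([536, 303, 0]) cylinder(h = 283, r = 151); translate([536, 303, 0]) cylinder(h = 283, r = 104); }


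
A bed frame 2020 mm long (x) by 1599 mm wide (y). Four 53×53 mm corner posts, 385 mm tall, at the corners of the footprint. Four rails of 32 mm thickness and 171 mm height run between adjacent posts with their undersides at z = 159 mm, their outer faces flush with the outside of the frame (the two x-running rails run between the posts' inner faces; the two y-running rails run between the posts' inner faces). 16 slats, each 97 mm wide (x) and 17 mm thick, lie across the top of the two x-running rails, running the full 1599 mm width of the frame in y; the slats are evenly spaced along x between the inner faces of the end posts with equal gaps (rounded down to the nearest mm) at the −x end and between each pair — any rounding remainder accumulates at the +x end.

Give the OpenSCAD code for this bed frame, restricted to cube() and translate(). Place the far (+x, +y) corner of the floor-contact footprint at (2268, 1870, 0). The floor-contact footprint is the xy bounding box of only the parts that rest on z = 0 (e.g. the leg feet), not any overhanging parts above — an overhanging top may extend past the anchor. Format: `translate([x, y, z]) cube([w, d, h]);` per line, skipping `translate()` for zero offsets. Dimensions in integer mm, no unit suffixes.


// slat z = rail_z + rail_h = 159 + 171 = 330
// slat gap = ⌊(1914 − 16·97) / 17⌋ = 21
translate([248, 271, 0]) cube([53, 53, 385]);
translate([248, 1817, 0]) cube([53, 53, 385]);
translate([2215, 271, 0]) cube([53, 53, 385]);
translate([2215, 1817, 0]) cube([53, 53, 385]);
translate([301, 271, 159]) cube([1914, 32, 171]);
translate([301, 1838, 159]) cube([1914, 32, 171]);
translate([248, 324, 159]) cube([32, 1493, 171]);
translate([2236, 324, 159]) cube([32, 1493, 171]);
translate([322, 271, 330]) cube([97, 1599, 17]);
translate([440, 271, 330]) cube([97, 1599, 17]);
translate([558, 271, 330]) cube([97, 1599, 17]);
translate([676, 271, 330]) cube([97, 1599, 17]);
translate([794, 271, 330]) cube([97, 1599, 17]);
translate([912, 271, 330]) cube([97, 1599, 17]);
translate([1030, 271, 330]) cube([97, 1599, 17]);
translate([1148, 271, 330]) cube([97, 1599, 17]);
translate([1266, 271, 330]) cube([97, 1599, 17]);
translate([1384, 271, 330]) cube([97, 1599, 17]);
translate([1502, 271, 330]) cube([97, 1599, 17]);
translate([1620, 271, 330]) cube([97, 1599, 17]);
translate([1738, 271, 330]) cube([97, 1599, 17]);
translate([1856, 271, 330]) cube([97, 1599, 17]);
translate([1974, 271, 330]) cube([97, 1599, 17]);
translate([2092, 271, 330]) cube([97, 1599, 17]);


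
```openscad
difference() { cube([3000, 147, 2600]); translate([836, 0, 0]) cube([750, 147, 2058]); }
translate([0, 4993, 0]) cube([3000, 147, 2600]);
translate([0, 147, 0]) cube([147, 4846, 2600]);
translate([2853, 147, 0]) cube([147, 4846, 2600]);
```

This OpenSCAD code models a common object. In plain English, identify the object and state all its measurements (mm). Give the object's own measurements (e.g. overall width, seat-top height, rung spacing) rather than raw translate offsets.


A single room: four walls, each 2600 mm tall and 147 mm thick, enclosing an outside footprint 3000×5140 mm (x × y), no floor or roof. The front and back walls (−y and +y sides) run the full x-width; the side walls fit between their inner faces. A door opening 750 mm wide and 2058 mm tall is cut through the front wall from the floor up, its −x edge 836 mm from the wall's −x end.


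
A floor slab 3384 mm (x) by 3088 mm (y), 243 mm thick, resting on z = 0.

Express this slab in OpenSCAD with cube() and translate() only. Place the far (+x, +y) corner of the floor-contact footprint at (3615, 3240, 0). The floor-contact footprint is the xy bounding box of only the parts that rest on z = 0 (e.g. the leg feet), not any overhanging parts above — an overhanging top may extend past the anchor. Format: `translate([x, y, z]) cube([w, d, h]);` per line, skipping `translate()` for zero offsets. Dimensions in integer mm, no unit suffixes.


translate([231, 152, 0]) cube([3384, 3088, 243]);


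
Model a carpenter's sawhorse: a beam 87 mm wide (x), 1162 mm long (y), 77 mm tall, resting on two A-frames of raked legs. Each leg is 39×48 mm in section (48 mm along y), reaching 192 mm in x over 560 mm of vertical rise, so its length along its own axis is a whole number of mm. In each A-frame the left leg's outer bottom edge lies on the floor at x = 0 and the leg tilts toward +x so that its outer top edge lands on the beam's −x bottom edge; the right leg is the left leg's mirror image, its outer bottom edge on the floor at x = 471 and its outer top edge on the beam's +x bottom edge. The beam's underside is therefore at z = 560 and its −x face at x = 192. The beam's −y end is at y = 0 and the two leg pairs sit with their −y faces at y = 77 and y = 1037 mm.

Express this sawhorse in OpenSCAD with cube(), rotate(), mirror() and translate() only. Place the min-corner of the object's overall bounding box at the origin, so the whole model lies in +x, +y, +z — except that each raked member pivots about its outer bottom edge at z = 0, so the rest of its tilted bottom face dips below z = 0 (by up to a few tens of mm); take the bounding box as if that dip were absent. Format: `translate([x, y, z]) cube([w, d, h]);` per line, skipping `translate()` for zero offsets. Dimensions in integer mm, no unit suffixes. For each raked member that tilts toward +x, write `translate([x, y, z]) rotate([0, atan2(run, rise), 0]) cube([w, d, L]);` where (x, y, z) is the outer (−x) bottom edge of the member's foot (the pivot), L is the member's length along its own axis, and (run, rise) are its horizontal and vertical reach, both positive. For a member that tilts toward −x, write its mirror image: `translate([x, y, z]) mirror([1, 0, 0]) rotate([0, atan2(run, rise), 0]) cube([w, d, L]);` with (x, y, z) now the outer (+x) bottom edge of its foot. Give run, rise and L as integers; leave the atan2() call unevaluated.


translate([192, 0, 560]) cube([87, 1162, 77]);
translate([0, 77, 0]) rotate([0, atan2(192, 560), 0]) cube([39, 48, 592]);
translate([471, 77, 0]) mirror([1, 0, 0]) rotate([0, atan2(192, 560), 0]) cube([39, 48, 592]);
translate([0, 1037, 0]) rotate([0, atan2(192, 560), 0]) cube([39, 48, 592]);
translate([471, 1037, 0]) mirror([1, 0, 0]) rotate([0, atan2(192, 560), 0]) cube([39, 48, 592]);


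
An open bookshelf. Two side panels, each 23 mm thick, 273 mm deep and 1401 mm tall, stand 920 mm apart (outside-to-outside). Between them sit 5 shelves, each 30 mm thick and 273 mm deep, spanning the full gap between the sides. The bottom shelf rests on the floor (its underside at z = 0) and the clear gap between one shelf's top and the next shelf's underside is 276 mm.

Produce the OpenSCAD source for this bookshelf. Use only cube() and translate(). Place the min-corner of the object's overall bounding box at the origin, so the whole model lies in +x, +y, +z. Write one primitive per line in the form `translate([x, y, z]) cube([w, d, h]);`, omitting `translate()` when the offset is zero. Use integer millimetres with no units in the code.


cube([23, 273, 1401]);
translate([897, 0, 0]) cube([23, 273, 1401]);
translate([23, 0, 0]) cube([874, 273, 30]);
translate([23, 0, 306]) cube([874, 273, 30]);
translate([23, 0, 612]) cube([874, 273, 30]);
translate([23, 0, 918]) cube([874, 273, 30]);
translate([23, 0, 1224]) cube([874, 273, 30]);


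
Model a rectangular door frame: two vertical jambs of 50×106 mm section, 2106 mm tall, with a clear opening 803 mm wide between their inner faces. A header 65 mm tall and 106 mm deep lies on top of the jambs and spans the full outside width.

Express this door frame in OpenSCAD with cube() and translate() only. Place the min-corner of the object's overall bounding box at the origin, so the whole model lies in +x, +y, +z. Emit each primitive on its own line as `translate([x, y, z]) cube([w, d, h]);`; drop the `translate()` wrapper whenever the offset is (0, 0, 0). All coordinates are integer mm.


cube([50, 106, 2106]);
translate([853, 0, 0]) cube([50, 106, 2106]);
translate([0, 0, 2106]) cube([903, 106, 65]);


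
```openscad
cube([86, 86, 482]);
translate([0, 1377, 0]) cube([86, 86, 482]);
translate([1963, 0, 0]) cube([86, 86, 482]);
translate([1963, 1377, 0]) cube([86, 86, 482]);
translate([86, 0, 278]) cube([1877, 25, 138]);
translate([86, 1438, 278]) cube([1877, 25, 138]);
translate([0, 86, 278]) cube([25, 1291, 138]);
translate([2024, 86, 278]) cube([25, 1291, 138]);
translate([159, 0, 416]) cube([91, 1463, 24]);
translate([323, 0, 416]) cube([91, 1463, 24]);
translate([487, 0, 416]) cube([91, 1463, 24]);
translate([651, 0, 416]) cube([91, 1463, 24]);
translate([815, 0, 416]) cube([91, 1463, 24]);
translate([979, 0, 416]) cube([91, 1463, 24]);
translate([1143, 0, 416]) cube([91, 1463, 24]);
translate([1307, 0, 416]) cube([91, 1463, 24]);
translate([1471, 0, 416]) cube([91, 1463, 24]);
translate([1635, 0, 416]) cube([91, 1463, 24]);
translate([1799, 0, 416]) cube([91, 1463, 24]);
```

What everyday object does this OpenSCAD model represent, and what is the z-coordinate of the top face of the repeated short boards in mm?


A bed frame. The slat-top height is 440 mm.

Four posts, four rails, and a row of slats — a bed frame. Slats sit on the rails at z = 278 + 138 = 416; with slat thickness 24, the top is 440 mm.


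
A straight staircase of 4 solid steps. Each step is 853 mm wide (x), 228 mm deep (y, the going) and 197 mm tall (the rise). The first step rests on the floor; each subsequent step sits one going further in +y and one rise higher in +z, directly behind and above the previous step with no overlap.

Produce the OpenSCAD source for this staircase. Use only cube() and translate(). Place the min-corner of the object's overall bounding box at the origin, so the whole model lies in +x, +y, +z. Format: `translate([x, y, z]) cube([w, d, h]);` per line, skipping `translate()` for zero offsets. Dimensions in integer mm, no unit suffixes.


cube([853, 228, 197]);
translate([0, 228, 197]) cube([853, 228, 197]);
translate([0, 456, 394]) cube([853, 228, 197]);
translate([0, 684, 591]) cube([853, 228, 197]);


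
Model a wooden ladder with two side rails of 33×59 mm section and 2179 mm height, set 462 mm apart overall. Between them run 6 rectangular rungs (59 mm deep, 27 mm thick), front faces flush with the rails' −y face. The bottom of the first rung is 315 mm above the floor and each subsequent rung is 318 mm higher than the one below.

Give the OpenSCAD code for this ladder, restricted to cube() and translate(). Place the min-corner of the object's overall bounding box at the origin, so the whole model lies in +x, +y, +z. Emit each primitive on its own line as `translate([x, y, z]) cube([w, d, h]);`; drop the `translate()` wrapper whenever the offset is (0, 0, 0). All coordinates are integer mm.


// rung span = 462 - 2*33 = 396
// rung[k] z = 315 + k*318
cube([33, 59, 2179]);
translate([429, 0, 0]) cube([33, 59, 2179]);
translate([33, 0, 315]) cube([396, 59, 27]);
translate([33, 0, 633]) cube([396, 59, 27]);
translate([33, 0, 951]) cube([396, 59, 27]);
translate([33, 0, 1269]) cube([396, 59, 27]);
translate([33, 0, 1587]) cube([396, 59, 27]);
translate([33, 0, 1905]) cube([396, 59, 27]);


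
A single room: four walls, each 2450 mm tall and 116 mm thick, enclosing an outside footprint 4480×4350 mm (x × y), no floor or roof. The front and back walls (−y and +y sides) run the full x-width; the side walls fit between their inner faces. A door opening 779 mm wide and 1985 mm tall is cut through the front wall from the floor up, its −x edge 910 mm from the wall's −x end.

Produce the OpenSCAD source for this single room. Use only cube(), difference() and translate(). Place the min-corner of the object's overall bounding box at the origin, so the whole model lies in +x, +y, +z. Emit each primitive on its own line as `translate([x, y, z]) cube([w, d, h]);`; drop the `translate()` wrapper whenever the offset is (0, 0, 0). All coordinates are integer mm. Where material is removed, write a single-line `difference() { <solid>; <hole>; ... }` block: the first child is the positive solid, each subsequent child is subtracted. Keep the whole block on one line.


difference() { cube([4480, 116, 2450]); translate([910, 0, 0]) cube([779, 116, 1985]); }
translate([0, 4234, 0]) cube([4480, 116, 2450]);
translate([0, 116, 0]) cube([116, 4118, 2450]);
translate([4364, 116, 0]) cube([116, 4118, 2450]);


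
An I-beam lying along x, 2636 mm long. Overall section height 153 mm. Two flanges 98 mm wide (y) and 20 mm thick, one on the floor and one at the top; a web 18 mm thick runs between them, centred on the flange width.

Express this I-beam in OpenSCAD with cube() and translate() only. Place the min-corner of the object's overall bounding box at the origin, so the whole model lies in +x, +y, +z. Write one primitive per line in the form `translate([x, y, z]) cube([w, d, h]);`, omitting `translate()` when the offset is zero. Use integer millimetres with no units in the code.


cube([2636, 98, 20]);
translate([0, 40, 20]) cube([2636, 18, 113]);
translate([0, 0, 133]) cube([2636, 98, 20]);


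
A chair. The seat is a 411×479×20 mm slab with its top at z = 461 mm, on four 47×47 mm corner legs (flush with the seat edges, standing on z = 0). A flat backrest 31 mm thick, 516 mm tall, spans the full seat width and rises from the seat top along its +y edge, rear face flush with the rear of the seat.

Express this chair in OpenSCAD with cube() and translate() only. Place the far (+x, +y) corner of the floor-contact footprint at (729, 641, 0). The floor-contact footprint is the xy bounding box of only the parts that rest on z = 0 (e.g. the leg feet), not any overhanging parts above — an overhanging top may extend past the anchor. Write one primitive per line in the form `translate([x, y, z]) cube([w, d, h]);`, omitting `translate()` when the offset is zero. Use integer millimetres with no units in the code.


// leg_h = 461 - 20 = 441
translate([318, 162, 441]) cube([411, 479, 20]);
translate([318, 162, 0]) cube([47, 47, 441]);
translate([682, 162, 0]) cube([47, 47, 441]);
translate([318, 594, 0]) cube([47, 47, 441]);
translate([682, 594, 0]) cube([47, 47, 441]);
translate([318, 610, 461]) cube([411, 31, 516]);


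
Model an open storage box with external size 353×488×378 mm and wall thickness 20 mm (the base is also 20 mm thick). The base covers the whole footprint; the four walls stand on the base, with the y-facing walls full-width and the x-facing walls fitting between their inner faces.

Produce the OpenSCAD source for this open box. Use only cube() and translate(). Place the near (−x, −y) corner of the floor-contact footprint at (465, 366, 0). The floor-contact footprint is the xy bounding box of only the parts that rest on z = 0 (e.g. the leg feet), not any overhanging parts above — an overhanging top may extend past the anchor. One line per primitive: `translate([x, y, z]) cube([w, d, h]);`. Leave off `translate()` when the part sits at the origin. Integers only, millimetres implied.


translate([465, 366, 0]) cube([353, 488, 20]);
translate([465, 366, 20]) cube([353, 20, 358]);
translate([465, 834, 20]) cube([353, 20, 358]);
translate([465, 386, 20]) cube([20, 448, 358]);
translate([798, 386, 20]) cube([20, 448, 358]);


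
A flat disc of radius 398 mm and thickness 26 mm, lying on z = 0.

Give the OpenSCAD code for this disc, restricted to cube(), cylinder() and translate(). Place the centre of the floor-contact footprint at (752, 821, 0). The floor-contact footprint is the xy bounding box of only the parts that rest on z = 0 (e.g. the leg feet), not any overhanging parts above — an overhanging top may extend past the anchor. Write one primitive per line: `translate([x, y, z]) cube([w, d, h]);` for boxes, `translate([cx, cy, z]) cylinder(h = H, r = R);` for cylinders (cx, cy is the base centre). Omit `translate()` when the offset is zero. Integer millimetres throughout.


translate([752, 821, 0]) cylinder(h = 26, r = 398);


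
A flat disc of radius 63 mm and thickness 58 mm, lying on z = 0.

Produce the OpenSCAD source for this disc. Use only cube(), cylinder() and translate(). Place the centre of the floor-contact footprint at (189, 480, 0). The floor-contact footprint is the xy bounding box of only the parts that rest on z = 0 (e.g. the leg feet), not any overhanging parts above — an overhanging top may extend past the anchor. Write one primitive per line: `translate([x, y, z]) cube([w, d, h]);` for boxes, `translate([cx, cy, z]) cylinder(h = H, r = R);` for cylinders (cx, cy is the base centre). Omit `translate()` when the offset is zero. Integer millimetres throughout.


translate([189, 480, 0]) cylinder(h = 58, r = 63);


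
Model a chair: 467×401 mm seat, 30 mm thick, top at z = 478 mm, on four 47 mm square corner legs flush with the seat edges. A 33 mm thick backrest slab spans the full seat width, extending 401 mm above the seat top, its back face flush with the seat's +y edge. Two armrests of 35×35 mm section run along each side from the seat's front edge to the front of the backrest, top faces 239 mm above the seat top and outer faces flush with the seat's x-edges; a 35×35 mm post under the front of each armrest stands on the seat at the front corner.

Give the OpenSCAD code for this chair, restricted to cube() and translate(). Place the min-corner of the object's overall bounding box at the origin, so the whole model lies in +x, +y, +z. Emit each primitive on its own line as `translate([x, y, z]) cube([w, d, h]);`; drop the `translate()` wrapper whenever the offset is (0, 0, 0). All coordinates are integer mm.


translate([0, 0, 448]) cube([467, 401, 30]);
cube([47, 47, 448]);
translate([420, 0, 0]) cube([47, 47, 448]);
translate([0, 354, 0]) cube([47, 47, 448]);
translate([420, 354, 0]) cube([47, 47, 448]);
translate([0, 368, 478]) cube([467, 33, 401]);
translate([0, 0, 682]) cube([35, 368, 35]);
translate([432, 0, 682]) cube([35, 368, 35]);
translate([0, 0, 478]) cube([35, 35, 204]);
translate([432, 0, 478]) cube([35, 35, 204]);


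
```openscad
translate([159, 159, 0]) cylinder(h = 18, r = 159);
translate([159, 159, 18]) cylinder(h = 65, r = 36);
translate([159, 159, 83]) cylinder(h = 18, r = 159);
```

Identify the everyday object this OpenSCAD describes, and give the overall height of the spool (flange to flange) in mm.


A spool. The overall height is 101 mm.

Three coaxial cylinders, large–small–large — a spool. Two 18 mm flanges and a 65 mm core give 18 + 65 + 18 = 101 mm.


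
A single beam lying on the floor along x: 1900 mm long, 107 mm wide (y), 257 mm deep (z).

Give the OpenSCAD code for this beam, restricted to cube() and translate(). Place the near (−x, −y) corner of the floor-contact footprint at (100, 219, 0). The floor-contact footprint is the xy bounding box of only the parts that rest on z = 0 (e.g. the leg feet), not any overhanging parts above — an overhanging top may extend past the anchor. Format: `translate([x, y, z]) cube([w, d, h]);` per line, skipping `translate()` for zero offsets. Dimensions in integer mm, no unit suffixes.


translate([100, 219, 0]) cube([1900, 107, 257]);


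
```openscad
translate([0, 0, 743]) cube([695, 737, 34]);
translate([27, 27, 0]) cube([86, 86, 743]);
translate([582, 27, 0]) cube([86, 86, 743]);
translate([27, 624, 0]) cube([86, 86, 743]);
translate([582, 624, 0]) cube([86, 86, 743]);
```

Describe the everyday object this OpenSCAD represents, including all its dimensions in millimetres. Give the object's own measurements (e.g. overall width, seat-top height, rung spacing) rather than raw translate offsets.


A table: top 695 mm (x) × 737 mm (y), 34 mm thick, upper face at z = 777 mm, on four 86×86 mm square legs, each inset 27 mm from the nearest pair of top edges from z = 0 to the bottom of the top.


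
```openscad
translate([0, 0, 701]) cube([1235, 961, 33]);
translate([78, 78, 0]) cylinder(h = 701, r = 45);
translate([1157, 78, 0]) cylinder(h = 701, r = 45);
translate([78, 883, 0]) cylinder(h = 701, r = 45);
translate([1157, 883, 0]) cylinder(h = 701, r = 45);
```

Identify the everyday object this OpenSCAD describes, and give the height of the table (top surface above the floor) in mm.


A table. The table height is 734 mm.

A 1235×961×33 slab sits at z = 701 on four Ø90 mm round legs — a table. The top surface is at 701 + 33 = 734 mm.


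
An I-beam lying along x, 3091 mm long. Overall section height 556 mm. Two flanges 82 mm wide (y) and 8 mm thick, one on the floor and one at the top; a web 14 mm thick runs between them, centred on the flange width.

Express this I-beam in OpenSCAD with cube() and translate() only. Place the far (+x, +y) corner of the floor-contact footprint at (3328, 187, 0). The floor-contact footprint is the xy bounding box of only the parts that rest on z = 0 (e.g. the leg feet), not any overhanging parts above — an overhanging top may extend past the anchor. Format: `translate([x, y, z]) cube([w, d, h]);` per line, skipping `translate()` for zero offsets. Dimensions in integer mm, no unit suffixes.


translate([237, 105, 0]) cube([3091, 82, 8]);
translate([237, 139, 8]) cube([3091, 14, 540]);
translate([237, 105, 548]) cube([3091, 82, 8]);


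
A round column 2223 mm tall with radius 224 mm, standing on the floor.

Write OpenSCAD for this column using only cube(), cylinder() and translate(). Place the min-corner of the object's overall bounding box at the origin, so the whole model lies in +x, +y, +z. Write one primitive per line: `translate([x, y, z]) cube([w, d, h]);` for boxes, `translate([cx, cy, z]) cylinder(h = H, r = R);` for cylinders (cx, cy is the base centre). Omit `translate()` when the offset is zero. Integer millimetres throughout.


translate([224, 224, 0]) cylinder(h = 2223, r = 224);


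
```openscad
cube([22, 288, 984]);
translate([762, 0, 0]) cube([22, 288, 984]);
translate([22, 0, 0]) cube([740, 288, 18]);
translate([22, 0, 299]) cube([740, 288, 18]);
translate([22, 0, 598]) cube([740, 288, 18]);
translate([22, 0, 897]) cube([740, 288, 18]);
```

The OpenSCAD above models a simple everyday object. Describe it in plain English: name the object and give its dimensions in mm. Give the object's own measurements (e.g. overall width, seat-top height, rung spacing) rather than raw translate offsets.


An open bookshelf. Two side panels, each 22 mm thick, 288 mm deep and 984 mm tall, stand 784 mm apart (outside-to-outside). Between them sit 4 shelves, each 18 mm thick and 288 mm deep, spanning the full gap between the sides. The bottom shelf rests on the floor (its underside at z = 0) and the clear gap between one shelf's top and the next shelf's underside is 281 mm.


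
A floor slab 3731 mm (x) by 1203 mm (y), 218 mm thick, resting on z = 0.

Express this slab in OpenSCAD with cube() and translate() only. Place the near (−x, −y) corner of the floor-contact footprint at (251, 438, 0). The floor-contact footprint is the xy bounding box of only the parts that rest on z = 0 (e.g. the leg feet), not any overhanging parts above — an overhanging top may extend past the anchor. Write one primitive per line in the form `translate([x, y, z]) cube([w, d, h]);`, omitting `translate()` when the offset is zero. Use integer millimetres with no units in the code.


translate([251, 438, 0]) cube([3731, 1203, 218]);


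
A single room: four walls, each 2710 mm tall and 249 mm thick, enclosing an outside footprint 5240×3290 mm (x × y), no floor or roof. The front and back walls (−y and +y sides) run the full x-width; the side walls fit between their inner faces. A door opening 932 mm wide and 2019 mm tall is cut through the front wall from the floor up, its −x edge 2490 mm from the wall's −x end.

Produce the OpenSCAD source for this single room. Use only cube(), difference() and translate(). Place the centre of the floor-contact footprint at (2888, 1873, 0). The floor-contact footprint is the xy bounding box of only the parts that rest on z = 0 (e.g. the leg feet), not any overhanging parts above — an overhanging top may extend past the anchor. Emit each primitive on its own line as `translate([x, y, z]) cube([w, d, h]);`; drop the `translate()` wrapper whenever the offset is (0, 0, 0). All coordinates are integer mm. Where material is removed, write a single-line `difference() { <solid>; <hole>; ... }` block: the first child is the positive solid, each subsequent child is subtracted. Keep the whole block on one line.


difference() { translate([268, 228, 0]) cube([5240, 249, 2710]); translate([2758, 228, 0]) cube([932, 249, 2019]); }
translate([268, 3269, 0]) cube([5240, 249, 2710]);
translate([268, 477, 0]) cube([249, 2792, 2710]);
translate([5259, 477, 0]) cube([249, 2792, 2710]);


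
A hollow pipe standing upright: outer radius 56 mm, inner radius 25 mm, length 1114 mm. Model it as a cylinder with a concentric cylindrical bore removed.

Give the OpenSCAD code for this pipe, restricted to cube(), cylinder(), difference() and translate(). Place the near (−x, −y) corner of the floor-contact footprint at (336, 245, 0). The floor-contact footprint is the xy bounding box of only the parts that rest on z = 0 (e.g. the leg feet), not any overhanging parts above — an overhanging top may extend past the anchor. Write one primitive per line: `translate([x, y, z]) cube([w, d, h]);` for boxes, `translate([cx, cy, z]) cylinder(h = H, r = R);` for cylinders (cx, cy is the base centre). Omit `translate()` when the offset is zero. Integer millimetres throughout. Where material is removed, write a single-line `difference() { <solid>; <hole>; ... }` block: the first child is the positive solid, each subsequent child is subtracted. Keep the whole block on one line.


difference() { translate([392, 301, 0]) cylinder(h = 1114, r = 56); translate([392, 301, 0]) cylinder(h = 1114, r = 25); }


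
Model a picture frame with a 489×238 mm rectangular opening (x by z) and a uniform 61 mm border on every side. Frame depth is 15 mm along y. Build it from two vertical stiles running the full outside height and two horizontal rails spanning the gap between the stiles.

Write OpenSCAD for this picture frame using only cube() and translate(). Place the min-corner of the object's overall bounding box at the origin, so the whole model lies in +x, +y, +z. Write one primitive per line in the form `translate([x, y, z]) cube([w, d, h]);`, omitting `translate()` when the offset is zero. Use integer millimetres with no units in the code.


cube([61, 15, 360]);
translate([550, 0, 0]) cube([61, 15, 360]);
translate([61, 0, 0]) cube([489, 15, 61]);
translate([61, 0, 299]) cube([489, 15, 61]);


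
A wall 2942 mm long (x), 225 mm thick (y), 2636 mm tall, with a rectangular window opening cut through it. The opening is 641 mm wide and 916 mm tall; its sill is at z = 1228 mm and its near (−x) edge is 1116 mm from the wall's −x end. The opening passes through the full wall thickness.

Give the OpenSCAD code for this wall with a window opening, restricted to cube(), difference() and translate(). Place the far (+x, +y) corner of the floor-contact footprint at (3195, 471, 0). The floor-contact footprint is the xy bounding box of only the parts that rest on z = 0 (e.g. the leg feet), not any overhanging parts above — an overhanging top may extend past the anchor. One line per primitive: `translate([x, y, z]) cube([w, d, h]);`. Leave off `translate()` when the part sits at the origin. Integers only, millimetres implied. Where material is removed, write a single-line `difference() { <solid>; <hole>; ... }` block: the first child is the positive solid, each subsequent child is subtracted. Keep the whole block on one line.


difference() { translate([253, 246, 0]) cube([2942, 225, 2636]); translate([1369, 246, 1228]) cube([641, 225, 916]); }


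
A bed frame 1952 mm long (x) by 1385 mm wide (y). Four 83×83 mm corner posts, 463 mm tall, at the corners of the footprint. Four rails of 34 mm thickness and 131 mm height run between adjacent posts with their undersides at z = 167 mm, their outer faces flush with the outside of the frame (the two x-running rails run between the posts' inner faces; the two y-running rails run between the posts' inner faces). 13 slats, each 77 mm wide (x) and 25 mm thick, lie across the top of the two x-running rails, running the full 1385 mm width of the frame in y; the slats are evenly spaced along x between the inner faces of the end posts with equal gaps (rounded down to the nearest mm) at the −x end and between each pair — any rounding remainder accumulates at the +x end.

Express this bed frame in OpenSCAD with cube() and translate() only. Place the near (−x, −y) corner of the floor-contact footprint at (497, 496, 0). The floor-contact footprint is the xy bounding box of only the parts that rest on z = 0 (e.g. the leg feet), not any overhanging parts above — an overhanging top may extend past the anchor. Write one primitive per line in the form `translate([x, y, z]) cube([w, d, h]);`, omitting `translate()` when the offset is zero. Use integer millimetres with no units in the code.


// slat z = rail_z + rail_h = 167 + 131 = 298
// slat gap = ⌊(1786 − 13·77) / 14⌋ = 56
translate([497, 496, 0]) cube([83, 83, 463]);
translate([497, 1798, 0]) cube([83, 83, 463]);
translate([2366, 496, 0]) cube([83, 83, 463]);
translate([2366, 1798, 0]) cube([83, 83, 463]);
translate([580, 496, 167]) cube([1786, 34, 131]);
translate([580, 1847, 167]) cube([1786, 34, 131]);
translate([497, 579, 167]) cube([34, 1219, 131]);
translate([2415, 579, 167]) cube([34, 1219, 131]);
translate([636, 496, 298]) cube([77, 1385, 25]);
translate([769, 496, 298]) cube([77, 1385, 25]);
translate([902, 496, 298]) cube([77, 1385, 25]);
translate([1035, 496, 298]) cube([77, 1385, 25]);
translate([1168, 496, 298]) cube([77, 1385, 25]);
translate([1301, 496, 298]) cube([77, 1385, 25]);
translate([1434, 496, 298]) cube([77, 1385, 25]);
translate([1567, 496, 298]) cube([77, 1385, 25]);
translate([1700, 496, 298]) cube([77, 1385, 25]);
translate([1833, 496, 298]) cube([77, 1385, 25]);
translate([1966, 496, 298]) cube([77, 1385, 25]);
translate([2099, 496, 298]) cube([77, 1385, 25]);
translate([2232, 496, 298]) cube([77, 1385, 25]);
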